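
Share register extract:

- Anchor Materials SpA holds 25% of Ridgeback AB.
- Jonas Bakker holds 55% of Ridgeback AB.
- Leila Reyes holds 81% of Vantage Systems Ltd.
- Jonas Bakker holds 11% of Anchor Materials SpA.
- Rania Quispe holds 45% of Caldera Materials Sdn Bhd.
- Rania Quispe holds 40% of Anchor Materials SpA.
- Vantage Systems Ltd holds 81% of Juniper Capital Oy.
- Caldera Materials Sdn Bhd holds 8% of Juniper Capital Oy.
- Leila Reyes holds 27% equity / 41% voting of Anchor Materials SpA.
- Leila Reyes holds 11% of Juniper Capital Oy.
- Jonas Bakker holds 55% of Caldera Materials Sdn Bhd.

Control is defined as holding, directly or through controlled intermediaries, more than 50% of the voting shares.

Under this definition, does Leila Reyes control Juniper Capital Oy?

Yes

Leila holds 81% of Vantage, so Leila controls Vantage.
Vantage and Leila together hold 81% + 11% = 92% of Juniper, so Leila controls Juniper.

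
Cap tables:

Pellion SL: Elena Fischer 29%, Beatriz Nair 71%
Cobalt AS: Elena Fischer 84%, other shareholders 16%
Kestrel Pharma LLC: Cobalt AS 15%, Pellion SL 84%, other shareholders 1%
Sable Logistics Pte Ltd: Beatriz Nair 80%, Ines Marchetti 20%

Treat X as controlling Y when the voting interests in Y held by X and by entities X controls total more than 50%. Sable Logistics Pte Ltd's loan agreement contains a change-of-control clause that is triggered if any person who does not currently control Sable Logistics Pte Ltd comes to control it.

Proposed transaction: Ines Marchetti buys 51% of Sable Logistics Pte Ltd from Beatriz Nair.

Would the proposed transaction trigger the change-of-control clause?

The purchase adds only to Ines's holdings (Beatriz's stake shrinks), so Ines is the only person who could newly come to control Sable.
Ines's largest direct stake is 20% in Sable, which does not meet the threshold, so Ines controls no company.
In Sable, Ines's side holds only 20%, not > 50%.
So before the transaction, Ines does not control Sable.
After the purchase, Ines's direct stake in Sable rises to 20% + 51% = 71%, and Beatriz's stake falls to 29%.
Ines holds 71% of Sable, so Ines controls Sable.
Ines did not control Sable before and does after, so the clause is triggered.

Yes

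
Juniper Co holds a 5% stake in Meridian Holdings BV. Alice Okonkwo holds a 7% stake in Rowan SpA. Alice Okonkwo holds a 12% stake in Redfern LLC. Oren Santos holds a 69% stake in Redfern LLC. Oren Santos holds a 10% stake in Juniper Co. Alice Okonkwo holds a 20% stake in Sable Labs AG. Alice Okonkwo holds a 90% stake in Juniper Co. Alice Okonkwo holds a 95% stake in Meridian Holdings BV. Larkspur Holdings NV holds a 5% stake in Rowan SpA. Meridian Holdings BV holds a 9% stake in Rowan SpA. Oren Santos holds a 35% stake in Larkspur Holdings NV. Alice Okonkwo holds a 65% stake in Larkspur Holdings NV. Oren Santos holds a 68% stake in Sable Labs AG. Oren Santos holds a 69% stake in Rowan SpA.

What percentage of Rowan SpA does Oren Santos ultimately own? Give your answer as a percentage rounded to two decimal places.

70.80%

Oren reaches Rowan along 3 paths.
Via Juniper → Meridian: 10% × 5% × 9% = 0.045%.
Direct stake: 69% = 69%.
Via Larkspur: 35% × 5% = 1.75%.
Total: 0.045% + 69% + 1.75% = 70.795%.
Rounded: 70.80%.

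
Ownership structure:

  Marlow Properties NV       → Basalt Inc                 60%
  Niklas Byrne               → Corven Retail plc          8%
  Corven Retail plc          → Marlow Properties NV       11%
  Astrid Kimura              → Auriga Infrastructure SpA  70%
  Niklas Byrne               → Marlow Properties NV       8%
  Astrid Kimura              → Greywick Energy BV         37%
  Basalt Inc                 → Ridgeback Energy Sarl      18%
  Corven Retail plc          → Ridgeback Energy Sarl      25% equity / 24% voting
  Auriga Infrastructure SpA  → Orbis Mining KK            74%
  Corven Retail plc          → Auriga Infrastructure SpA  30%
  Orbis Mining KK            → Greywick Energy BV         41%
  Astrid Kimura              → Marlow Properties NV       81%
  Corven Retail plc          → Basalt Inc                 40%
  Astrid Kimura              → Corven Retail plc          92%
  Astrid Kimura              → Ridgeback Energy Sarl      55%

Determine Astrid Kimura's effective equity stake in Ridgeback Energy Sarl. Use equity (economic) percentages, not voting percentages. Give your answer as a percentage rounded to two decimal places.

Astrid reaches Ridgeback along 5 paths.
Direct stake: 55% = 55%.
Via Corven → Basalt: 92% × 40% × 18% = 6.624%.
Via Corven → Marlow → Basalt: 92% × 11% × 60% × 18% = 1.09296%.
Via Marlow → Basalt: 81% × 60% × 18% = 8.748%.
Via Corven: 92% × 25% = 23%.
Total: 55% + 6.624% + 1.09296% + 8.748% + 23% = 94.46496%.
Rounded: 94.46%.

94.46%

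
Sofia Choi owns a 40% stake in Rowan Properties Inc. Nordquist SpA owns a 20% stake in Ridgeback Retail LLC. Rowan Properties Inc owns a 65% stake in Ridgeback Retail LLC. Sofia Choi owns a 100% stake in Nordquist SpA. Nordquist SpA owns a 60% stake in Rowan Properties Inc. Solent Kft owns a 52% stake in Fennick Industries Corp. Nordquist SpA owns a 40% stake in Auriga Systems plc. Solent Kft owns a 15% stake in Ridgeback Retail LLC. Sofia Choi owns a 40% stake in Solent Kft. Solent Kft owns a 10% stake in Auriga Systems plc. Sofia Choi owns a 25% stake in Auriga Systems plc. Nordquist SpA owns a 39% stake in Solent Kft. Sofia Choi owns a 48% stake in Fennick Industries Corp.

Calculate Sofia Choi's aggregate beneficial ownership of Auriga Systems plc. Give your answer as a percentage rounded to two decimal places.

72.90%

Sofia reaches Auriga along 4 paths.
Via Nordquist → Solent: 100% × 39% × 10% = 3.9%.
Via Solent: 40% × 10% = 4%.
Via Nordquist: 100% × 40% = 40%.
Direct stake: 25% = 25%.
Total: 3.9% + 4% + 40% + 25% = 72.9%.
Rounded: 72.90%.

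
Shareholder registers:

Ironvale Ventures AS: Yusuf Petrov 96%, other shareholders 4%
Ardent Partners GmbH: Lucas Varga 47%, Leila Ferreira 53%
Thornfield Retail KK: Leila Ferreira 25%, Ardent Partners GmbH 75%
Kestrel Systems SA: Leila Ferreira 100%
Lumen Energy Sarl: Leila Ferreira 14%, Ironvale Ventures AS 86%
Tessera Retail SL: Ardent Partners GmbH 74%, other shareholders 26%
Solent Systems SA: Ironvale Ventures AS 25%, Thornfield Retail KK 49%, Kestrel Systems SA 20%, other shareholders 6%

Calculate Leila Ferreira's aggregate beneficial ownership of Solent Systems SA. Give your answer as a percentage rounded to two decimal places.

Leila reaches Solent along 3 paths.
Via Thornfield: 25% × 49% = 12.25%.
Via Ardent → Thornfield: 53% × 75% × 49% = 19.4775%.
Via Kestrel: 100% × 20% = 20%.
Total: 12.25% + 19.4775% + 20% = 51.7275%.
Rounded: 51.73%.

51.73%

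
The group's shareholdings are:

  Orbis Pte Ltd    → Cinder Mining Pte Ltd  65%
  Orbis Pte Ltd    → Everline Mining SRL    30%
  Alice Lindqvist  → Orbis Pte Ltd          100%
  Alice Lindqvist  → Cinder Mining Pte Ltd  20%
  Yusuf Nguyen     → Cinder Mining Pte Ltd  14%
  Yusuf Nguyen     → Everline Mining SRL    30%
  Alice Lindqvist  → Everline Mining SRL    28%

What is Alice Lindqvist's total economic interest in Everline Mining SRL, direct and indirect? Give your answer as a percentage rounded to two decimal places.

Alice reaches Everline along 2 paths.
Via Orbis: 100% × 30% = 30%.
Direct stake: 28% = 28%.
Total: 30% + 28% = 58%.
Rounded: 58.00%.

58.00%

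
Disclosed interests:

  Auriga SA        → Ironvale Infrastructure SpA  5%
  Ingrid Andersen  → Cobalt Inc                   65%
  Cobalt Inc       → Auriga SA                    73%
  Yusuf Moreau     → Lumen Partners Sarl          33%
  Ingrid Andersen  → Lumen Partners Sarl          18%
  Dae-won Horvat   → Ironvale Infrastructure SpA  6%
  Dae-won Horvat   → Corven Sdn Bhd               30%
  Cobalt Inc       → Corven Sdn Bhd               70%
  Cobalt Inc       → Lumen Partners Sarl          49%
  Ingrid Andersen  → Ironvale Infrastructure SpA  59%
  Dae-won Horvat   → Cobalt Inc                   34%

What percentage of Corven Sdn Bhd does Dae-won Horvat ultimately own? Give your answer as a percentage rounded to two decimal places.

Dae-won reaches Corven along 2 paths.
Direct stake: 30% = 30%.
Via Cobalt: 34% × 70% = 23.8%.
Total: 30% + 23.8% = 53.8%.
Rounded: 53.80%.

53.80%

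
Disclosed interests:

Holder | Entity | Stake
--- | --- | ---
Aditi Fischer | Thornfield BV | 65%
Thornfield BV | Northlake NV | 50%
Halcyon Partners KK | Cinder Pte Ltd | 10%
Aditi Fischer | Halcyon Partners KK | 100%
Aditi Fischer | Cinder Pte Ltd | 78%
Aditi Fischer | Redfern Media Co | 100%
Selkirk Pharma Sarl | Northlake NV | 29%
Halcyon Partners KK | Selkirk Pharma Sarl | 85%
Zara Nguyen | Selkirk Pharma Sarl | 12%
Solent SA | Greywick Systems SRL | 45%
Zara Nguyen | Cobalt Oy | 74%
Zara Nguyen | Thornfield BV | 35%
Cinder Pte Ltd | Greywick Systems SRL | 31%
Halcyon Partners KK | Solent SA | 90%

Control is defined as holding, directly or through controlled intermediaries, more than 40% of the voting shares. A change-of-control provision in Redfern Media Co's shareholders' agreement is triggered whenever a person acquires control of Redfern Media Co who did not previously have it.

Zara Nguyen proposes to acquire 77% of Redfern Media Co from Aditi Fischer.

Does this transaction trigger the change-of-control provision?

Yes

The purchase adds only to Zara's holdings (Aditi's stake shrinks), so Zara is the only person who could newly come to control Redfern.
Zara holds 74% of Cobalt, so Zara controls Cobalt.
Neither Zara nor any entity Zara controls holds any voting interest in Redfern.
So before the transaction, Zara does not control Redfern.
After the purchase, Zara holds 77% of Redfern directly, and Aditi's stake falls to 23%.
Zara holds 77% of Redfern, so Zara controls Redfern.
Zara did not control Redfern before and does after, so the clause is triggered.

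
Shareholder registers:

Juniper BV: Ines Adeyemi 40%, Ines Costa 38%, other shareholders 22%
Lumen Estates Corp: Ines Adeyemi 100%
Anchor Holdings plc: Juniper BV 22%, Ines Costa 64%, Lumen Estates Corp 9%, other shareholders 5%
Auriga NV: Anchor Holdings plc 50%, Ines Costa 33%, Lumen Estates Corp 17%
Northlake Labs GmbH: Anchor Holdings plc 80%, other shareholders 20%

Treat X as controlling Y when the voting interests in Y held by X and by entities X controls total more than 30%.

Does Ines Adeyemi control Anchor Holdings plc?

Yes

Ines Adeyemi holds 40% of Juniper, so Ines Adeyemi controls Juniper.
Ines Adeyemi holds 100% of Lumen, so Ines Adeyemi controls Lumen.
Juniper and Lumen together hold 22% + 9% = 31% of Anchor, so Ines Adeyemi controls Anchor.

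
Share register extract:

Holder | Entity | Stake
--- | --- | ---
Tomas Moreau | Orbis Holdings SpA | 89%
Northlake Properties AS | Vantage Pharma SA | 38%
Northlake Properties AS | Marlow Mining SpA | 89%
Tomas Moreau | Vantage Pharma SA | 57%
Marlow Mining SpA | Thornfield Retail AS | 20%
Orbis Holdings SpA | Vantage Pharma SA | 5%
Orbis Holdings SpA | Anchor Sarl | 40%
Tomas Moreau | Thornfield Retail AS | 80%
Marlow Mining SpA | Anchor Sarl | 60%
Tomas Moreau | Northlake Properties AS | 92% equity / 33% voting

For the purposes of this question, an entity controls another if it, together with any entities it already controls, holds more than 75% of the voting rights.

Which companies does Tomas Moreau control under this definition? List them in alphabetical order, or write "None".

Orbis Holdings SpA, Thornfield Retail AS

Tomas holds 89% of Orbis, so Tomas controls Orbis.
Tomas holds 80% of Thornfield, so Tomas controls Thornfield.
No other company's threshold is met.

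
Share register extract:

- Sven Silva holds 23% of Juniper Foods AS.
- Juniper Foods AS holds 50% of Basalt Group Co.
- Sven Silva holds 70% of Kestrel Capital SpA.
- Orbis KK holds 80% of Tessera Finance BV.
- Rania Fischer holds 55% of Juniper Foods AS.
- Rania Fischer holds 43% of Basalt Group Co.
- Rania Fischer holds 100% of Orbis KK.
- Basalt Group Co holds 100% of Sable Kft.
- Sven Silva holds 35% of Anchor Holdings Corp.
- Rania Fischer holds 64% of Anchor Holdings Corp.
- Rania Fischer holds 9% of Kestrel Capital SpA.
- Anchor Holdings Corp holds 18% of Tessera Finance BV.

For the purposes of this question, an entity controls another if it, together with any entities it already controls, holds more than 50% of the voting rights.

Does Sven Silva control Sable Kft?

Sven holds 70% of Kestrel, so Sven controls Kestrel.
Neither Sven nor any entity Sven controls holds any voting interest in Sable.
So Sven does not control Sable.

No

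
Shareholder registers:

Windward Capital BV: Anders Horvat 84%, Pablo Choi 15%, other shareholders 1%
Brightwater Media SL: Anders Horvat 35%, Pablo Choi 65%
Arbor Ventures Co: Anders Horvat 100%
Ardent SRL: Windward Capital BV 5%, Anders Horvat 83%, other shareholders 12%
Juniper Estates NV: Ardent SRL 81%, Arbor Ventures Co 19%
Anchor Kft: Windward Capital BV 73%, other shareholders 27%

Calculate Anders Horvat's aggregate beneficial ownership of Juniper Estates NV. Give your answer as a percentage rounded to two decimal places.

89.63%

Anders reaches Juniper along 3 paths.
Via Windward → Ardent: 84% × 5% × 81% = 3.402%.
Via Ardent: 83% × 81% = 67.23%.
Via Arbor: 100% × 19% = 19%.
Total: 3.402% + 67.23% + 19% = 89.632%.
Rounded: 89.63%.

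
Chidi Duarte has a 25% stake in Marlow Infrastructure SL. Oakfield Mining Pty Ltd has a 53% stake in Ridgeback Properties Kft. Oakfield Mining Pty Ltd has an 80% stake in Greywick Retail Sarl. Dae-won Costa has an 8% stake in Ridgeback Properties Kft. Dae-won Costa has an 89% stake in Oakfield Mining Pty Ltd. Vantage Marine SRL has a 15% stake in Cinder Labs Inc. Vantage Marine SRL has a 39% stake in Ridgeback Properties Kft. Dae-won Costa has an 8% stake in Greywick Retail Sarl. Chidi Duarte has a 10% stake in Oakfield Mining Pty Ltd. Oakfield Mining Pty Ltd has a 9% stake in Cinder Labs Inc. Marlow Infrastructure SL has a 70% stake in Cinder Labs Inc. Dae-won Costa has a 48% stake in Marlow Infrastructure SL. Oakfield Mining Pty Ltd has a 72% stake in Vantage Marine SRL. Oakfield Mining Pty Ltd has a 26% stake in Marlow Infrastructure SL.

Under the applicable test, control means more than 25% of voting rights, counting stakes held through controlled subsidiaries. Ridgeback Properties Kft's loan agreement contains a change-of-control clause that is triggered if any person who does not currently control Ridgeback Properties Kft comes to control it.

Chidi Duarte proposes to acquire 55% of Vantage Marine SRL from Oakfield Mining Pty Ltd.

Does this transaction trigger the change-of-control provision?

The purchase adds only to Chidi's holdings (Oakfield's stake shrinks), so Chidi is the only person who could newly come to control Ridgeback.
Chidi's largest direct stake is 25% in Marlow, which does not meet the threshold, so Chidi controls no company.
Neither Chidi nor any entity Chidi controls holds any voting interest in Ridgeback.
So before the transaction, Chidi does not control Ridgeback.
After the purchase, Chidi holds 55% of Vantage directly, and Oakfield's stake falls to 17%.
Chidi holds 55% of Vantage, so Chidi controls Vantage.
Vantage holds 39% of Ridgeback, so Chidi controls Ridgeback.
Chidi did not control Ridgeback before and does after, so the clause is triggered.

Yes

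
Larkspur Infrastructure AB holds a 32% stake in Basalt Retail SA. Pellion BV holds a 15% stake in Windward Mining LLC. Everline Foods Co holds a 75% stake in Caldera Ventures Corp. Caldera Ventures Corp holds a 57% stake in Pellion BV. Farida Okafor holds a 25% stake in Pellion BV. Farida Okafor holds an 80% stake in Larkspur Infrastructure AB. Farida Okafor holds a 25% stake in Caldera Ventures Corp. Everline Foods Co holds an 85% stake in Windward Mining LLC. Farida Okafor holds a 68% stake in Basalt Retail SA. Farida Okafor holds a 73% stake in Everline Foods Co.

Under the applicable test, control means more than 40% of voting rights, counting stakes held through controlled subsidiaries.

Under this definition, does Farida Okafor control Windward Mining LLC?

Yes

Farida holds 73% of Everline, so Farida controls Everline.
Farida and Everline together hold 25% + 75% = 100% of Caldera, so Farida controls Caldera.
Caldera and Farida together hold 57% + 25% = 82% of Pellion, so Farida controls Pellion.
Everline and Pellion together hold 85% + 15% = 100% of Windward, so Farida controls Windward.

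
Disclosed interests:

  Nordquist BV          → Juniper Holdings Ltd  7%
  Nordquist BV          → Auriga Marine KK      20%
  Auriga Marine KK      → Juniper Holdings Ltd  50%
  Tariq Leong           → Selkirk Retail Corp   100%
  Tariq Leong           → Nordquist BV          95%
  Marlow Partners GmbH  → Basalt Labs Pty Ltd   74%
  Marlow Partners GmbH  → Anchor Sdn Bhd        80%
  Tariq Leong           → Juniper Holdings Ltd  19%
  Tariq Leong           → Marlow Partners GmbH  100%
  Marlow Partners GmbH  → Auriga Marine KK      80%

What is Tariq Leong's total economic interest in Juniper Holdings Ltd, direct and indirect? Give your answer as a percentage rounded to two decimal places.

75.15%

Tariq reaches Juniper along 4 paths.
Via Nordquist → Auriga: 95% × 20% × 50% = 9.5%.
Via Marlow → Auriga: 100% × 80% × 50% = 40%.
Direct stake: 19% = 19%.
Via Nordquist: 95% × 7% = 6.65%.
Total: 9.5% + 40% + 19% + 6.65% = 75.15%.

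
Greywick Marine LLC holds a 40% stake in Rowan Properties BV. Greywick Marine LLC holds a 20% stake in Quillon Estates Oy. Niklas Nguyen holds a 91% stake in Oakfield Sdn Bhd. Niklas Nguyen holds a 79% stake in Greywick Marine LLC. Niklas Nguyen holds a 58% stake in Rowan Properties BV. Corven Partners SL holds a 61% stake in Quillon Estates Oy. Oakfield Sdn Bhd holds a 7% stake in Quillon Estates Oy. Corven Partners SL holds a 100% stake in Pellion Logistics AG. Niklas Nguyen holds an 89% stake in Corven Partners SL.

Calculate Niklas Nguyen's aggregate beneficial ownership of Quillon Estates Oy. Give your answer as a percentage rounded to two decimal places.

Niklas reaches Quillon along 3 paths.
Via Greywick: 79% × 20% = 15.8%.
Via Corven: 89% × 61% = 54.29%.
Via Oakfield: 91% × 7% = 6.37%.
Total: 15.8% + 54.29% + 6.37% = 76.46%.

76.46%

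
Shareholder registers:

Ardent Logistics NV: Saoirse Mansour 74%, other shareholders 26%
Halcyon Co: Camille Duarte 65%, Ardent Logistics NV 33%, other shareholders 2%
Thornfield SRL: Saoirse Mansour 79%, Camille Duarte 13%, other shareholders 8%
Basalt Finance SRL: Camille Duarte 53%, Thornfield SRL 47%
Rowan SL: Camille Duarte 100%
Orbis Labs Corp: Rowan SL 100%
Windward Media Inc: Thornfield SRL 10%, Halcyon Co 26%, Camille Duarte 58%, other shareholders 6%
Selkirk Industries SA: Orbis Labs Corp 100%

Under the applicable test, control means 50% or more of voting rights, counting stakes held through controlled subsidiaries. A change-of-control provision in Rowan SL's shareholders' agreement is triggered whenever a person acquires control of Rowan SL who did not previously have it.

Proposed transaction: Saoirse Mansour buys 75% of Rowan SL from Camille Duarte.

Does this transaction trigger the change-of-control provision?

Yes

The purchase adds only to Saoirse's holdings (Camille's stake shrinks), so Saoirse is the only person who could newly come to control Rowan.
Saoirse holds 74% of Ardent, so Saoirse controls Ardent.
Saoirse holds 79% of Thornfield, so Saoirse controls Thornfield.
Neither Saoirse nor any entity Saoirse controls holds any voting interest in Rowan.
So before the transaction, Saoirse does not control Rowan.
After the purchase, Saoirse holds 75% of Rowan directly, and Camille's stake falls to 25%.
Saoirse holds 75% of Rowan, so Saoirse controls Rowan.
Saoirse did not control Rowan before and does after, so the clause is triggered.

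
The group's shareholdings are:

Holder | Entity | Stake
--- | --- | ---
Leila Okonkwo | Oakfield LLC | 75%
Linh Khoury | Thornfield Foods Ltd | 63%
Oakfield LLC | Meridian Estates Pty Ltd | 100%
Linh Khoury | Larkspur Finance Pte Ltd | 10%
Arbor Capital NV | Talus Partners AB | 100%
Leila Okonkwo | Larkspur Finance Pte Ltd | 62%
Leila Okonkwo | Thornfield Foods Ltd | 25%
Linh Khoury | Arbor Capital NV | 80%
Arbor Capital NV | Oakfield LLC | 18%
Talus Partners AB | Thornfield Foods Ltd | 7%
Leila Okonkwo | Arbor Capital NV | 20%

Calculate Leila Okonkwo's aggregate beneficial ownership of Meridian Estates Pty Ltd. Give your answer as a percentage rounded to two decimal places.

Leila reaches Meridian along 2 paths.
Via Arbor → Oakfield: 20% × 18% × 100% = 3.6%.
Via Oakfield: 75% × 100% = 75%.
Total: 3.6% + 75% = 78.6%.
Rounded: 78.60%.

78.60%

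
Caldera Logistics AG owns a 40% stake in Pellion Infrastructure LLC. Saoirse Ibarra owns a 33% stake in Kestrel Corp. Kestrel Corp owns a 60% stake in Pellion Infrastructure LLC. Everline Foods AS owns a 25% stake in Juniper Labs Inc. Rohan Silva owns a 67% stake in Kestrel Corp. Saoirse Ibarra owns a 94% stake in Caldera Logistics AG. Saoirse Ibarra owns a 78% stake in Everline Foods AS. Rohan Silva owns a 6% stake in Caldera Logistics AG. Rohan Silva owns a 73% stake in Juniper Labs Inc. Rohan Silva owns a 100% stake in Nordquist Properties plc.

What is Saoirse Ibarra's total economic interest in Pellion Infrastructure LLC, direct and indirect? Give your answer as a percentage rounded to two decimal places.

57.40%

Saoirse reaches Pellion along 2 paths.
Via Caldera: 94% × 40% = 37.6%.
Via Kestrel: 33% × 60% = 19.8%.
Total: 37.6% + 19.8% = 57.4%.
Rounded: 57.40%.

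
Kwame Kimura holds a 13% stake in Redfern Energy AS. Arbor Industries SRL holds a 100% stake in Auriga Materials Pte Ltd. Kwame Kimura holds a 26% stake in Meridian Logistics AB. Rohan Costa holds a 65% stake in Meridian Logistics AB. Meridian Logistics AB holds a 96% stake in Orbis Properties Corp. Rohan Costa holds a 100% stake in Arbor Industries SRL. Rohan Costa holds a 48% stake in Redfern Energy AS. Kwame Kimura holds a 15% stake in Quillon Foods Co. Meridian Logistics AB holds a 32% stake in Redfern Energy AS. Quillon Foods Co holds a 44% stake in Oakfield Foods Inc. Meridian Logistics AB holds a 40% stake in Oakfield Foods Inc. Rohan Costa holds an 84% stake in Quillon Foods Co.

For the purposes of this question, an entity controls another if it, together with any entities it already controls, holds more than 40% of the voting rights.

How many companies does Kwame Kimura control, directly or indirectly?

0

Kwame's largest direct stake is 26% in Meridian, which does not meet the threshold.
Kwame controls 0 companies.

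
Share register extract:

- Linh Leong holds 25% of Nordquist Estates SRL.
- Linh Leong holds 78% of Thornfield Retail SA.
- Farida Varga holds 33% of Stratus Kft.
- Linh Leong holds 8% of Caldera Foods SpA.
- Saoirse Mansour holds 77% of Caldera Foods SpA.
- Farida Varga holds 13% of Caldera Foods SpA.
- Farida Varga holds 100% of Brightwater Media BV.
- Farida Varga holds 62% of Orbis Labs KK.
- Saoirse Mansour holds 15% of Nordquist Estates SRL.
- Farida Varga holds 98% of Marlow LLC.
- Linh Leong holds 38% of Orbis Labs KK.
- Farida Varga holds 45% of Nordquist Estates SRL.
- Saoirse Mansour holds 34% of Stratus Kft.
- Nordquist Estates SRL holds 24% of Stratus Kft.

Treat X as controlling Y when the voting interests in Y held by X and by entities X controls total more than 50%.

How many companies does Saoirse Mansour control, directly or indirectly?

Saoirse holds 77% of Caldera, so Saoirse controls Caldera.
No other company's threshold is met.
Saoirse controls 1 company.

1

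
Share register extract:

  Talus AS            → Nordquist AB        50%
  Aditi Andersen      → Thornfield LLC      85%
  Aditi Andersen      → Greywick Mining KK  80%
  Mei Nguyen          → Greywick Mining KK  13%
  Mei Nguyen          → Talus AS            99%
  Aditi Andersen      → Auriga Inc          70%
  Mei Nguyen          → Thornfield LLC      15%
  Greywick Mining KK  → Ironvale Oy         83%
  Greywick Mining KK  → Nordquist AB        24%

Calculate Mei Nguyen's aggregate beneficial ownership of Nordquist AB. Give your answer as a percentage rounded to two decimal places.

52.62%

Mei reaches Nordquist along 2 paths.
Via Talus: 99% × 50% = 49.5%.
Via Greywick: 13% × 24% = 3.12%.
Total: 49.5% + 3.12% = 52.62%.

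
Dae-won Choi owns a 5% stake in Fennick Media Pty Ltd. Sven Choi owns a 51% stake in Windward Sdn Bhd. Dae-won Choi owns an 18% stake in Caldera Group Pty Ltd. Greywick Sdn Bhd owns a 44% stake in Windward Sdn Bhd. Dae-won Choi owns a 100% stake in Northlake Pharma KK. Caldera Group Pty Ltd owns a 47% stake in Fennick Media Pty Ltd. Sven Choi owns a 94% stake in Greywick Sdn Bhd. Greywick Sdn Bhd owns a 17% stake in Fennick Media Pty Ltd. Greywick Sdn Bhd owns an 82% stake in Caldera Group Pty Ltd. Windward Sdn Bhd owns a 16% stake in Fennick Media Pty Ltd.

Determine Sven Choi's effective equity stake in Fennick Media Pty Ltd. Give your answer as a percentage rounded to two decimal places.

66.99%

Sven reaches Fennick along 4 paths.
Via Greywick → Windward: 94% × 44% × 16% = 6.6176%.
Via Windward: 51% × 16% = 8.16%.
Via Greywick: 94% × 17% = 15.98%.
Via Greywick → Caldera: 94% × 82% × 47% = 36.2276%.
Total: 6.6176% + 8.16% + 15.98% + 36.2276% = 66.9852%.
Rounded: 66.99%.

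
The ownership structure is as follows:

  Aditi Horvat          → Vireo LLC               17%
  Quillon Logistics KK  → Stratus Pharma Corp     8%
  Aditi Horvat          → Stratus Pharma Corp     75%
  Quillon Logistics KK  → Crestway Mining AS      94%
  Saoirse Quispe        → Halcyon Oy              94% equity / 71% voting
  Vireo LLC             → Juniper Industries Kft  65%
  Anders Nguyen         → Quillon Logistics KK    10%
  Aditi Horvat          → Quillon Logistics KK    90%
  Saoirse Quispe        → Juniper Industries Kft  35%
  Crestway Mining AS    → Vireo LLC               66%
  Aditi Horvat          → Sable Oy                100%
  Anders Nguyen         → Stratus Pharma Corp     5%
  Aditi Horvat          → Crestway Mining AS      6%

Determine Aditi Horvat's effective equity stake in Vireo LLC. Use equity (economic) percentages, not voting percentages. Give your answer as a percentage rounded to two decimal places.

Aditi reaches Vireo along 3 paths.
Direct stake: 17% = 17%.
Via Crestway: 6% × 66% = 3.96%.
Via Quillon → Crestway: 90% × 94% × 66% = 55.836%.
Total: 17% + 3.96% + 55.836% = 76.796%.
Rounded: 76.80%.

76.80%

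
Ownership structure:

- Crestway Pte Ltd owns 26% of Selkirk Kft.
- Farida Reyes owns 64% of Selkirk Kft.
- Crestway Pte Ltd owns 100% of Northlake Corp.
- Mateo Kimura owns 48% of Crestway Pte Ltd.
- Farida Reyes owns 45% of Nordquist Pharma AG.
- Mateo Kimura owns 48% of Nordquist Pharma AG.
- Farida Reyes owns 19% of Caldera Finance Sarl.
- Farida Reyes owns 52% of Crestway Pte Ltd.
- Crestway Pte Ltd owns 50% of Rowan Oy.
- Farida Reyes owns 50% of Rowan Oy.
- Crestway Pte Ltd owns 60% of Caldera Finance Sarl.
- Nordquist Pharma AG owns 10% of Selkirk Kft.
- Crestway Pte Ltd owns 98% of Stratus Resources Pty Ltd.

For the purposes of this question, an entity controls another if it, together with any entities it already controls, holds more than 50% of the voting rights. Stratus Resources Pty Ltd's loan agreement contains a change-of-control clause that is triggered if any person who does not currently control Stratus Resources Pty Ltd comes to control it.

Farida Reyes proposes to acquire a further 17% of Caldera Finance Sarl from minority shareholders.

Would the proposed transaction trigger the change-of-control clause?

No

The purchase changes only Farida's holdings, so Farida is the only person who could newly come to control Stratus.
Farida holds 52% of Crestway, so Farida controls Crestway.
Crestway holds 98% of Stratus, so Farida controls Stratus.
So Farida already controls Stratus before the transaction.
After the purchase, Farida's direct stake in Caldera rises to 19% + 17% = 36%.
Farida controlled Stratus already, so this is not a new person acquiring control; every other person's position is unchanged or reduced.
No new person acquires control, so the clause is not triggered.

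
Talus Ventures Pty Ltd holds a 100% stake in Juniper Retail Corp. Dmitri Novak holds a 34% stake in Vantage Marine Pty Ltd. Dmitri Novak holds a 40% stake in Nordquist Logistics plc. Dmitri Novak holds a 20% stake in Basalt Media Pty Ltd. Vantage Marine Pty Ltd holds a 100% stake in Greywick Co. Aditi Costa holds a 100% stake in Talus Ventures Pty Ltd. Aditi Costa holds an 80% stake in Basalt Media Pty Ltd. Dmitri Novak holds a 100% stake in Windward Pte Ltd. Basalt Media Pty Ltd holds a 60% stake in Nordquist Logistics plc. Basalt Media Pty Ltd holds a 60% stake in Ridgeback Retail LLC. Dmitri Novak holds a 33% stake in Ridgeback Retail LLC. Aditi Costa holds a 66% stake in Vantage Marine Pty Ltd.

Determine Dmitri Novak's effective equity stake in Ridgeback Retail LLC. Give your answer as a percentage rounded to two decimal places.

45.00%

Dmitri reaches Ridgeback along 2 paths.
Direct stake: 33% = 33%.
Via Basalt: 20% × 60% = 12%.
Total: 33% + 12% = 45%.
Rounded: 45.00%.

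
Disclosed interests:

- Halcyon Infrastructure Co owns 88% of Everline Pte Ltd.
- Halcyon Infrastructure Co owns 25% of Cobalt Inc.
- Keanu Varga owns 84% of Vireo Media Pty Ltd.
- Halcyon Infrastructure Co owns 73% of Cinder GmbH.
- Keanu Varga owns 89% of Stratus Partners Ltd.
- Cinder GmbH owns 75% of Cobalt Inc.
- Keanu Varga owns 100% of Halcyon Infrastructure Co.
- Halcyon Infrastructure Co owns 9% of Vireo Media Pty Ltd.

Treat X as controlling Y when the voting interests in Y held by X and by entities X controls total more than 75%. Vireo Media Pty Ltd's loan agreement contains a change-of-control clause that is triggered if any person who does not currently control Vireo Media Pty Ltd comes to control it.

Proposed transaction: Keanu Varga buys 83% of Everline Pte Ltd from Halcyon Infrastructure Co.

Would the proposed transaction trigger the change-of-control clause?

No

The purchase adds only to Keanu's holdings (Halcyon's stake shrinks), so Keanu is the only person who could newly come to control Vireo.
Keanu holds 100% of Halcyon, so Keanu controls Halcyon.
Keanu and Halcyon together hold 84% + 9% = 93% of Vireo, so Keanu controls Vireo.
So Keanu already controls Vireo before the transaction.
After the purchase, Keanu holds 83% of Everline directly, and Halcyon's stake falls to 5%.
Keanu controlled Vireo already, so this is not a new person acquiring control; every other person's position is unchanged or reduced.
No new person acquires control, so the clause is not triggered.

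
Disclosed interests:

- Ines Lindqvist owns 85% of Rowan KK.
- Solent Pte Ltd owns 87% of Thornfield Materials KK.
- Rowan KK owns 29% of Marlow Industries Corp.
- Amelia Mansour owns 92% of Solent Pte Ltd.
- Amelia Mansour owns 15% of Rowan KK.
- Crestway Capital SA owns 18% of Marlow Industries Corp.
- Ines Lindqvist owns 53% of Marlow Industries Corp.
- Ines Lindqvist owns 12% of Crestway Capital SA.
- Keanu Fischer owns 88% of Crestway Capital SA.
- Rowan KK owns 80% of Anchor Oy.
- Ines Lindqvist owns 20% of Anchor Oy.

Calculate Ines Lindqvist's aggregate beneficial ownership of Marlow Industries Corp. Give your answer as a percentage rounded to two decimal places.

Ines reaches Marlow along 3 paths.
Via Rowan: 85% × 29% = 24.65%.
Direct stake: 53% = 53%.
Via Crestway: 12% × 18% = 2.16%.
Total: 24.65% + 53% + 2.16% = 79.81%.

79.81%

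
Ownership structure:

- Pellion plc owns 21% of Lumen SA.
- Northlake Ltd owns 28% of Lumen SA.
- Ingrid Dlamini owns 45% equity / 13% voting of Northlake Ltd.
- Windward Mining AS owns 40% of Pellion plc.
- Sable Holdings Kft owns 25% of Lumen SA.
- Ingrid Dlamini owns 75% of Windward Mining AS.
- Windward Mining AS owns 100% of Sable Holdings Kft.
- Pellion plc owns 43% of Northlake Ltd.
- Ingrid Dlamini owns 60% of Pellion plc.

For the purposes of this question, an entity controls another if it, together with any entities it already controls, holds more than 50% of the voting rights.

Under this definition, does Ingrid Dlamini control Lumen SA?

Ingrid holds 75% of Windward, so Ingrid controls Windward.
Ingrid and Windward together hold 60% + 40% = 100% of Pellion, so Ingrid controls Pellion.
Ingrid and Pellion together hold 13% + 43% = 56% of Northlake, so Ingrid controls Northlake.
Windward holds 100% of Sable, so Ingrid controls Sable.
Northlake and Pellion and Sable together hold 28% + 21% + 25% = 74% of Lumen, so Ingrid controls Lumen.

Yes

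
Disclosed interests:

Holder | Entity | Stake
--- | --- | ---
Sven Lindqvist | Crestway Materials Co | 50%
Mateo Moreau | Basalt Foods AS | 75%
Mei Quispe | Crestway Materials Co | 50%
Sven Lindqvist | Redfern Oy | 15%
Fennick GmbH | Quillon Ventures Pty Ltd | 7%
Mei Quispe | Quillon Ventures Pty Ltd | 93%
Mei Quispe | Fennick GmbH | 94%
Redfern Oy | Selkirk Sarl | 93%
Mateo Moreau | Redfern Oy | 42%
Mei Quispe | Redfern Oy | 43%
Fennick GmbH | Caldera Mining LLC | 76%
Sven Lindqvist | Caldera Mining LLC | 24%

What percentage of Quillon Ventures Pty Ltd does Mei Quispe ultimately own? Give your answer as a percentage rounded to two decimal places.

99.58%

Mei reaches Quillon along 2 paths.
Via Fennick: 94% × 7% = 6.58%.
Direct stake: 93% = 93%.
Total: 6.58% + 93% = 99.58%.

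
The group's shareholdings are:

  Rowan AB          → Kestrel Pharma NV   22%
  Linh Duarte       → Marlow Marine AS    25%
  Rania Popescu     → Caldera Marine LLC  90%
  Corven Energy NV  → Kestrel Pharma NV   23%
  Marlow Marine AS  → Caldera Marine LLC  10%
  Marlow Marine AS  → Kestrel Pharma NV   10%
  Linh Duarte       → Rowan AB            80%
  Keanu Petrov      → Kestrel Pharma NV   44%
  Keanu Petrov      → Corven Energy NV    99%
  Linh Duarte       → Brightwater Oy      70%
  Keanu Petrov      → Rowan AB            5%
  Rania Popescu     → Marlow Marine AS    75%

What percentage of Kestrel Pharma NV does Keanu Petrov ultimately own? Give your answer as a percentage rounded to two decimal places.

Keanu reaches Kestrel along 3 paths.
Direct stake: 44% = 44%.
Via Corven: 99% × 23% = 22.77%.
Via Rowan: 5% × 22% = 1.1%.
Total: 44% + 22.77% + 1.1% = 67.87%.

67.87%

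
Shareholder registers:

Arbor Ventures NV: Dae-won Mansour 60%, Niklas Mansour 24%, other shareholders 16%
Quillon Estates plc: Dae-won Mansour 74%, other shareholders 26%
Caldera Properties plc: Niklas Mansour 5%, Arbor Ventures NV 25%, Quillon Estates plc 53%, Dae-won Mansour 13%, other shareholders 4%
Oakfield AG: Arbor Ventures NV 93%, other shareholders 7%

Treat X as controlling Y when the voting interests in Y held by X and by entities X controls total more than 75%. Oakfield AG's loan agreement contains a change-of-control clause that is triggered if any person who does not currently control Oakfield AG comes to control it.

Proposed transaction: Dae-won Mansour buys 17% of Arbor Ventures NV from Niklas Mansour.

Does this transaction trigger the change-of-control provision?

Yes

The purchase adds only to Dae-won's holdings (Niklas's stake shrinks), so Dae-won is the only person who could newly come to control Oakfield.
Dae-won's largest direct stake is 74% in Quillon, which does not meet the threshold, so Dae-won controls no company.
Neither Dae-won nor any entity Dae-won controls holds any voting interest in Oakfield.
So before the transaction, Dae-won does not control Oakfield.
After the purchase, Dae-won's direct stake in Arbor rises to 60% + 17% = 77%, and Niklas's stake falls to 7%.
Dae-won holds 77% of Arbor, so Dae-won controls Arbor.
Arbor holds 93% of Oakfield, so Dae-won controls Oakfield.
Dae-won did not control Oakfield before and does after, so the clause is triggered.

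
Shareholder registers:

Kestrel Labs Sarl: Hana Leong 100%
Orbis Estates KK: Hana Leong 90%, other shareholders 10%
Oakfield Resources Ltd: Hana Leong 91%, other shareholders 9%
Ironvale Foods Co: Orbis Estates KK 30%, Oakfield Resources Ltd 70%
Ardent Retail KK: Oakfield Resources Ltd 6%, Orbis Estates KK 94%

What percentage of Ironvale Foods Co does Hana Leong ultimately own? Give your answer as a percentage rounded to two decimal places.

90.70%

Hana reaches Ironvale along 2 paths.
Via Orbis: 90% × 30% = 27%.
Via Oakfield: 91% × 70% = 63.7%.
Total: 27% + 63.7% = 90.7%.
Rounded: 90.70%.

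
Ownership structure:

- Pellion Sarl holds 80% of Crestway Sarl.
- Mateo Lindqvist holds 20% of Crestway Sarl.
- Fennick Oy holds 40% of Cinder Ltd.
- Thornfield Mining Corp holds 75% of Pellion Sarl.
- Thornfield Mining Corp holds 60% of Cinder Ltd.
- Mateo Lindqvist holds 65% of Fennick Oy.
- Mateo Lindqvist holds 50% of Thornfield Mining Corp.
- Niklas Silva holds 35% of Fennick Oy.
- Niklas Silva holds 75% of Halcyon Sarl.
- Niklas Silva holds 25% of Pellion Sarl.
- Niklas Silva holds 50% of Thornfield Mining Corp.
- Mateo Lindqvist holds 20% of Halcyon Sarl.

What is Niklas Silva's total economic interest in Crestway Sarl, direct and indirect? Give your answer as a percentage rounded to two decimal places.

50.00%

Niklas reaches Crestway along 2 paths.
Via Pellion: 25% × 80% = 20%.
Via Thornfield → Pellion: 50% × 75% × 80% = 30%.
Total: 20% + 30% = 50%.
Rounded: 50.00%.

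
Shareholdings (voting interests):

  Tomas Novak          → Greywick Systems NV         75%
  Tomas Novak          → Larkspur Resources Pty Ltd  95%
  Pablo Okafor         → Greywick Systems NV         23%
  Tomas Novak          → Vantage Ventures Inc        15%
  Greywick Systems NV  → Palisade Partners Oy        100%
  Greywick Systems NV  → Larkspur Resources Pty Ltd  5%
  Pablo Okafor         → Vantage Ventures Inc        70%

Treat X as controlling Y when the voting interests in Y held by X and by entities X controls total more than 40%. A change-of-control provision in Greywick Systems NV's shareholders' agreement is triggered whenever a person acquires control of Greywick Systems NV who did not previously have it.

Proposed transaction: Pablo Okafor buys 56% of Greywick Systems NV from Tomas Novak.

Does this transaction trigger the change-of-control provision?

Yes

The purchase adds only to Pablo's holdings (Tomas's stake shrinks), so Pablo is the only person who could newly come to control Greywick.
Pablo holds 70% of Vantage, so Pablo controls Vantage.
In Greywick, Pablo's side holds only 23%, not > 40%.
So before the transaction, Pablo does not control Greywick.
After the purchase, Pablo's direct stake in Greywick rises to 23% + 56% = 79%, and Tomas's stake falls to 19%.
Pablo holds 79% of Greywick, so Pablo controls Greywick.
Pablo did not control Greywick before and does after, so the clause is triggered.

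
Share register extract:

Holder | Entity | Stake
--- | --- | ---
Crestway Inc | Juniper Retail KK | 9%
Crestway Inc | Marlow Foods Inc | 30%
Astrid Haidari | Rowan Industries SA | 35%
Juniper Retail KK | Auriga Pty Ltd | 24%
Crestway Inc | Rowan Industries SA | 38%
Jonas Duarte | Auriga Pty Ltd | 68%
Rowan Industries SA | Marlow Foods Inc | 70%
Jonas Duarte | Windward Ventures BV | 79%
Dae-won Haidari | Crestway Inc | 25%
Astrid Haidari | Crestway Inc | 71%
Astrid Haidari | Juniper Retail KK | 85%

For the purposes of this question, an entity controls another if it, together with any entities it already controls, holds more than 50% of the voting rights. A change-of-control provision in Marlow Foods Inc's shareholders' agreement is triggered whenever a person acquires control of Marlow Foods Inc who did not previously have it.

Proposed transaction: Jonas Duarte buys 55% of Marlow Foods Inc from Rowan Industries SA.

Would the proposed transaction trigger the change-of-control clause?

The purchase adds only to Jonas's holdings (Rowan's stake shrinks), so Jonas is the only person who could newly come to control Marlow.
Jonas holds 68% of Auriga, so Jonas controls Auriga.
Jonas holds 79% of Windward, so Jonas controls Windward.
Neither Jonas nor any entity Jonas controls holds any voting interest in Marlow.
So before the transaction, Jonas does not control Marlow.
After the purchase, Jonas holds 55% of Marlow directly, and Rowan's stake falls to 15%.
Jonas holds 55% of Marlow, so Jonas controls Marlow.
Jonas did not control Marlow before and does after, so the clause is triggered.

Yes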